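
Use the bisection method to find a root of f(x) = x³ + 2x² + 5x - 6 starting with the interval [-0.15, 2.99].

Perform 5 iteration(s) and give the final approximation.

f(x) = x³ + 2x² + 5x - 6
Initial interval: [-0.15, 2.99]

Iteration 1:
  c_1 = (-0.150000 + 2.990000)/2 = 1.420000
  f(c_1) = f(1.420000) = 7.996088
  f(a) × f(c) < 0, new interval: [-0.150000, 1.420000]
Iteration 2:
  c_2 = (-0.150000 + 1.420000)/2 = 0.635000
  f(c_2) = f(0.635000) = -1.762502
  f(a) × f(c) ≥ 0, new interval: [0.635000, 1.420000]
Iteration 3:
  c_3 = (0.635000 + 1.420000)/2 = 1.027500
  f(c_3) = f(1.027500) = 2.333802
  f(a) × f(c) < 0, new interval: [0.635000, 1.027500]
Iteration 4:
  c_4 = (0.635000 + 1.027500)/2 = 0.831250
  f(c_4) = f(0.831250) = 0.112577
  f(a) × f(c) < 0, new interval: [0.635000, 0.831250]
Iteration 5:
  c_5 = (0.635000 + 0.831250)/2 = 0.733125
  f(c_5) = f(0.733125) = -0.865396
  f(a) × f(c) ≥ 0, new interval: [0.733125, 0.831250]

After 5 iteration(s), the approximation is c_5 = 0.733125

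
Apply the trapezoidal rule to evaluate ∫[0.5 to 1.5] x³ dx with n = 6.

f(x) = x³
a = 0.5, b = 1.5, n = 6
h = (b - a)/n = 0.166667

Trapezoidal rule: (h/2)[f(x₀) + 2f(x₁) + 2f(x₂) + ... + f(xₙ)]

x_0 = 0.5000, f(x_0) = 0.125000, coefficient = 1
x_1 = 0.6667, f(x_1) = 0.296296, coefficient = 2
x_2 = 0.8333, f(x_2) = 0.578704, coefficient = 2
x_3 = 1.0000, f(x_3) = 1.000000, coefficient = 2
x_4 = 1.1667, f(x_4) = 1.587963, coefficient = 2
x_5 = 1.3333, f(x_5) = 2.370370, coefficient = 2
x_6 = 1.5000, f(x_6) = 3.375000, coefficient = 1

I ≈ (0.166667/2) × 15.166667 = 1.263889
Exact value: 1.250000
Error: 0.013889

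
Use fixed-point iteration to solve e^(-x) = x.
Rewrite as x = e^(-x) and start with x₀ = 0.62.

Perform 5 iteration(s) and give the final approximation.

Equation: e^(-x) = x
Fixed-point form: x = e^(-x)
x₀ = 0.62

x_1 = g(0.620000) = 0.537944
x_2 = g(0.537944) = 0.583947
x_3 = g(0.583947) = 0.557693
x_4 = g(0.557693) = 0.572529
x_5 = g(0.572529) = 0.564097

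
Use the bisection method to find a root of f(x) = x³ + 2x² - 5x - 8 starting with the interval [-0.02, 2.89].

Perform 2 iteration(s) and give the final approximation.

f(x) = x³ + 2x² - 5x - 8
Initial interval: [-0.02, 2.89]

Iteration 1:
  c_1 = (-0.020000 + 2.890000)/2 = 1.435000
  f(c_1) = f(1.435000) = -8.101562
  f(a) × f(c) ≥ 0, new interval: [1.435000, 2.890000]
Iteration 2:
  c_2 = (1.435000 + 2.890000)/2 = 2.162500
  f(c_2) = f(2.162500) = 0.653041
  f(a) × f(c) < 0, new interval: [1.435000, 2.162500]

After 2 iteration(s), the approximation is c_2 = 2.162500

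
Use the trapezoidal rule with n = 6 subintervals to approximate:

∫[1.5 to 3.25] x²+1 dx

f(x) = x²+1
a = 1.5, b = 3.25, n = 6
h = (b - a)/n = 0.291667

Trapezoidal rule: (h/2)[f(x₀) + 2f(x₁) + 2f(x₂) + ... + f(xₙ)]

x_0 = 1.5000, f(x_0) = 3.250000, coefficient = 1
x_1 = 1.7917, f(x_1) = 4.210069, coefficient = 2
x_2 = 2.0833, f(x_2) = 5.340278, coefficient = 2
x_3 = 2.3750, f(x_3) = 6.640625, coefficient = 2
x_4 = 2.6667, f(x_4) = 8.111111, coefficient = 2
x_5 = 2.9583, f(x_5) = 9.751736, coefficient = 2
x_6 = 3.2500, f(x_6) = 11.562500, coefficient = 1

I ≈ (0.291667/2) × 82.920139 = 12.092520
Exact value: 12.067708
Error: 0.024812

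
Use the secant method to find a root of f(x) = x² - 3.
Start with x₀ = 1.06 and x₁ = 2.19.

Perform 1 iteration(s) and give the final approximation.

f(x) = x² - 3
x₀ = 1.06, x₁ = 2.19

Secant formula: x_{n+1} = x_n - f(x_n)(x_n - x_{n-1})/(f(x_n) - f(x_{n-1}))

Iteration 1:
  f(1.060000) = -1.876400
  f(2.190000) = 1.796100
  x_2 = 2.190000 - 1.796100×(2.190000 - 1.060000)/(1.796100 - (-1.876400))
       = 1.637354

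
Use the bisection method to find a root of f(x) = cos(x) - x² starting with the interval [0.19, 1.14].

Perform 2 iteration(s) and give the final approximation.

f(x) = cos(x) - x²
Initial interval: [0.19, 1.14]

Iteration 1:
  c_1 = (0.190000 + 1.140000)/2 = 0.665000
  f(c_1) = f(0.665000) = 0.344692
  f(a) × f(c) ≥ 0, new interval: [0.665000, 1.140000]
Iteration 2:
  c_2 = (0.665000 + 1.140000)/2 = 0.902500
  f(c_2) = f(0.902500) = -0.194857
  f(a) × f(c) < 0, new interval: [0.665000, 0.902500]

After 2 iteration(s), the approximation is c_2 = 0.902500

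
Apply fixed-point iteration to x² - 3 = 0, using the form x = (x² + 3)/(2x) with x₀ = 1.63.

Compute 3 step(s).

Equation: x² - 3 = 0
Fixed-point form: x = (x² + 3)/(2x)
x₀ = 1.63

x_1 = g(1.630000) = 1.735245
x_2 = g(1.735245) = 1.732054
x_3 = g(1.732054) = 1.732051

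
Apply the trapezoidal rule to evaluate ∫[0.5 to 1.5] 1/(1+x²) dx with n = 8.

f(x) = 1/(1+x²)
a = 0.5, b = 1.5, n = 8
h = (b - a)/n = 0.125000

Trapezoidal rule: (h/2)[f(x₀) + 2f(x₁) + 2f(x₂) + ... + f(xₙ)]

x_0 = 0.5000, f(x_0) = 0.800000, coefficient = 1
x_1 = 0.6250, f(x_1) = 0.719101, coefficient = 2
x_2 = 0.7500, f(x_2) = 0.640000, coefficient = 2
x_3 = 0.8750, f(x_3) = 0.566372, coefficient = 2
x_4 = 1.0000, f(x_4) = 0.500000, coefficient = 2
x_5 = 1.1250, f(x_5) = 0.441379, coefficient = 2
x_6 = 1.2500, f(x_6) = 0.390244, coefficient = 2
x_7 = 1.3750, f(x_7) = 0.345946, coefficient = 2
x_8 = 1.5000, f(x_8) = 0.307692, coefficient = 1

I ≈ (0.125000/2) × 8.313776 = 0.519611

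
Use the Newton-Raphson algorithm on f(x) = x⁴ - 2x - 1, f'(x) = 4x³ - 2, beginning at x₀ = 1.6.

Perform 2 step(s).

f(x) = x⁴ - 2x - 1
f'(x) = 4x³ - 2
x₀ = 1.6

Newton-Raphson formula: x_{n+1} = x_n - f(x_n)/f'(x_n)

Iteration 1:
  f(1.600000) = 2.353600
  f'(1.600000) = 14.384000
  x_1 = 1.600000 - 2.353600/14.384000 = 1.436374
Iteration 2:
  f(1.436374) = 0.383921
  f'(1.436374) = 9.853930
  x_2 = 1.436374 - 0.383921/9.853930 = 1.397413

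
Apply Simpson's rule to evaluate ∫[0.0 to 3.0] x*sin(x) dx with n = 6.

f(x) = x*sin(x)
a = 0.0, b = 3.0, n = 6
h = (b - a)/n = 0.500000

Simpson's rule: (h/3)[f(x₀) + 4f(x₁) + 2f(x₂) + ... + f(xₙ)]

x_0 = 0.0000, f(x_0) = 0.000000, coefficient = 1
x_1 = 0.5000, f(x_1) = 0.239713, coefficient = 4
x_2 = 1.0000, f(x_2) = 0.841471, coefficient = 2
x_3 = 1.5000, f(x_3) = 1.496242, coefficient = 4
x_4 = 2.0000, f(x_4) = 1.818595, coefficient = 2
x_5 = 2.5000, f(x_5) = 1.496180, coefficient = 4
x_6 = 3.0000, f(x_6) = 0.423360, coefficient = 1

I ≈ (0.500000/3) × 18.672034 = 3.112006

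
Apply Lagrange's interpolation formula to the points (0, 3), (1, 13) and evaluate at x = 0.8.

Lagrange interpolation formula:
P(x) = Σ yᵢ × Lᵢ(x)
where Lᵢ(x) = Π_{j≠i} (x - xⱼ)/(xᵢ - xⱼ)

L_0(0.8) = (0.8 - 1)/(0 - 1) = 0.200000
L_1(0.8) = (0.8 - 0)/(1 - 0) = 0.800000

P(0.8) = 3×L_0(0.8) + 13×L_1(0.8)
P(0.8) = 11.000000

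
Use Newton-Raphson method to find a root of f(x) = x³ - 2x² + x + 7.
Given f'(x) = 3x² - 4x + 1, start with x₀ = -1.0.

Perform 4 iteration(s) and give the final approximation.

f(x) = x³ - 2x² + x + 7
f'(x) = 3x² - 4x + 1
x₀ = -1.0

Newton-Raphson formula: x_{n+1} = x_n - f(x_n)/f'(x_n)

Iteration 1:
  f(-1.000000) = 3.000000
  f'(-1.000000) = 8.000000
  x_1 = -1.000000 - 3.000000/8.000000 = -1.375000
Iteration 2:
  f(-1.375000) = -0.755859
  f'(-1.375000) = 12.171875
  x_2 = -1.375000 - (-0.755859)/12.171875 = -1.312901
Iteration 3:
  f(-1.312901) = -0.023380
  f'(-1.312901) = 11.422733
  x_3 = -1.312901 - (-0.023380)/11.422733 = -1.310854
Iteration 4:
  f(-1.310854) = -0.000025
  f'(-1.310854) = 11.398435
  x_4 = -1.310854 - (-0.000025)/11.398435 = -1.310852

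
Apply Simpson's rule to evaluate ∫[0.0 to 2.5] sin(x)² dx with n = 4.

f(x) = sin(x)²
a = 0.0, b = 2.5, n = 4
h = (b - a)/n = 0.625000

Simpson's rule: (h/3)[f(x₀) + 4f(x₁) + 2f(x₂) + ... + f(xₙ)]

x_0 = 0.0000, f(x_0) = 0.000000, coefficient = 1
x_1 = 0.6250, f(x_1) = 0.342339, coefficient = 4
x_2 = 1.2500, f(x_2) = 0.900572, coefficient = 2
x_3 = 1.8750, f(x_3) = 0.910280, coefficient = 4
x_4 = 2.5000, f(x_4) = 0.358169, coefficient = 1

I ≈ (0.625000/3) × 7.169787 = 1.493706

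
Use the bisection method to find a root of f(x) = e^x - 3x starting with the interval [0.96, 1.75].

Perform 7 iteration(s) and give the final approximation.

f(x) = e^x - 3x
Initial interval: [0.96, 1.75]

Iteration 1:
  c_1 = (0.960000 + 1.750000)/2 = 1.355000
  f(c_1) = f(1.355000) = -0.188239
  f(a) × f(c) ≥ 0, new interval: [1.355000, 1.750000]
Iteration 2:
  c_2 = (1.355000 + 1.750000)/2 = 1.552500
  f(c_2) = f(1.552500) = 0.065764
  f(a) × f(c) < 0, new interval: [1.355000, 1.552500]
Iteration 3:
  c_3 = (1.355000 + 1.552500)/2 = 1.453750
  f(c_3) = f(1.453750) = -0.082119
  f(a) × f(c) ≥ 0, new interval: [1.453750, 1.552500]
Iteration 4:
  c_4 = (1.453750 + 1.552500)/2 = 1.503125
  f(c_4) = f(1.503125) = -0.013659
  f(a) × f(c) ≥ 0, new interval: [1.503125, 1.552500]
Iteration 5:
  c_5 = (1.503125 + 1.552500)/2 = 1.527813
  f(c_5) = f(1.527813) = 0.024648
  f(a) × f(c) < 0, new interval: [1.503125, 1.527813]
Iteration 6:
  c_6 = (1.503125 + 1.527813)/2 = 1.515469
  f(c_6) = f(1.515469) = 0.005148
  f(a) × f(c) < 0, new interval: [1.503125, 1.515469]
Iteration 7:
  c_7 = (1.503125 + 1.515469)/2 = 1.509297
  f(c_7) = f(1.509297) = -0.004342
  f(a) × f(c) ≥ 0, new interval: [1.509297, 1.515469]

After 7 iteration(s), the approximation is c_7 = 1.509297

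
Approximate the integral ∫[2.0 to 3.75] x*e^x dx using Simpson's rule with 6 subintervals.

f(x) = x*e^x
a = 2.0, b = 3.75, n = 6
h = (b - a)/n = 0.291667

Simpson's rule: (h/3)[f(x₀) + 4f(x₁) + 2f(x₂) + ... + f(xₙ)]

x_0 = 2.0000, f(x_0) = 14.778112, coefficient = 1
x_1 = 2.2917, f(x_1) = 22.667814, coefficient = 4
x_2 = 2.5833, f(x_2) = 34.206439, coefficient = 2
x_3 = 2.8750, f(x_3) = 50.960594, coefficient = 4
x_4 = 3.1667, f(x_4) = 75.139484, coefficient = 2
x_5 = 3.4583, f(x_5) = 109.850474, coefficient = 4
x_6 = 3.7500, f(x_6) = 159.454058, coefficient = 1

I ≈ (0.291667/3) × 1126.839542 = 109.553844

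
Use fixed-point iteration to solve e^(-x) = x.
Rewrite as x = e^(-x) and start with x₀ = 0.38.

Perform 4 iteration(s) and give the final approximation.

Equation: e^(-x) = x
Fixed-point form: x = e^(-x)
x₀ = 0.38

x_1 = g(0.380000) = 0.683861
x_2 = g(0.683861) = 0.504665
x_3 = g(0.504665) = 0.603708
x_4 = g(0.603708) = 0.546780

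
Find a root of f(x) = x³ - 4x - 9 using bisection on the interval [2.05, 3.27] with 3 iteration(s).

f(x) = x³ - 4x - 9
Initial interval: [2.05, 3.27]

Iteration 1:
  c_1 = (2.050000 + 3.270000)/2 = 2.660000
  f(c_1) = f(2.660000) = -0.818904
  f(a) × f(c) ≥ 0, new interval: [2.660000, 3.270000]
Iteration 2:
  c_2 = (2.660000 + 3.270000)/2 = 2.965000
  f(c_2) = f(2.965000) = 5.205982
  f(a) × f(c) < 0, new interval: [2.660000, 2.965000]
Iteration 3:
  c_3 = (2.660000 + 2.965000)/2 = 2.812500
  f(c_3) = f(2.812500) = 1.997314
  f(a) × f(c) < 0, new interval: [2.660000, 2.812500]

After 3 iteration(s), the approximation is c_3 = 2.812500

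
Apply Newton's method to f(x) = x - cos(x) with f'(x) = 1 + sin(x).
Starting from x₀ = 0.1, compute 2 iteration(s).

f(x) = x - cos(x)
f'(x) = 1 + sin(x)
x₀ = 0.1

Newton-Raphson formula: x_{n+1} = x_n - f(x_n)/f'(x_n)

Iteration 1:
  f(0.100000) = -0.895004
  f'(0.100000) = 1.099833
  x_1 = 0.100000 - (-0.895004)/1.099833 = 0.913763
Iteration 2:
  f(0.913763) = 0.302993
  f'(0.913763) = 1.791808
  x_2 = 0.913763 - 0.302993/1.791808 = 0.744664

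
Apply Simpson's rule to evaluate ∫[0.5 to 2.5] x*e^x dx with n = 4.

f(x) = x*e^x
a = 0.5, b = 2.5, n = 4
h = (b - a)/n = 0.500000

Simpson's rule: (h/3)[f(x₀) + 4f(x₁) + 2f(x₂) + ... + f(xₙ)]

x_0 = 0.5000, f(x_0) = 0.824361, coefficient = 1
x_1 = 1.0000, f(x_1) = 2.718282, coefficient = 4
x_2 = 1.5000, f(x_2) = 6.722534, coefficient = 2
x_3 = 2.0000, f(x_3) = 14.778112, coefficient = 4
x_4 = 2.5000, f(x_4) = 30.456235, coefficient = 1

I ≈ (0.500000/3) × 114.711239 = 19.118540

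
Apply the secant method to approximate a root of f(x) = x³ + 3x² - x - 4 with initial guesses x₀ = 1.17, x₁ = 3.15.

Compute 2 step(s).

f(x) = x³ + 3x² - x - 4
x₀ = 1.17, x₁ = 3.15

Secant formula: x_{n+1} = x_n - f(x_n)(x_n - x_{n-1})/(f(x_n) - f(x_{n-1}))

Iteration 1:
  f(1.170000) = 0.538313
  f(3.150000) = 53.873375
  x_2 = 3.150000 - 53.873375×(3.150000 - 1.170000)/(53.873375 - 0.538313)
       = 1.150016
Iteration 2:
  f(3.150000) = 53.873375
  f(1.150016) = 0.338531
  x_3 = 1.150016 - 0.338531×(1.150016 - 3.150000)/(0.338531 - 53.873375)
       = 1.137369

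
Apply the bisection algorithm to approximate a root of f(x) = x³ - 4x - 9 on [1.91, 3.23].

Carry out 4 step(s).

f(x) = x³ - 4x - 9
Initial interval: [1.91, 3.23]

Iteration 1:
  c_1 = (1.910000 + 3.230000)/2 = 2.570000
  f(c_1) = f(2.570000) = -2.305407
  f(a) × f(c) ≥ 0, new interval: [2.570000, 3.230000]
Iteration 2:
  c_2 = (2.570000 + 3.230000)/2 = 2.900000
  f(c_2) = f(2.900000) = 3.789000
  f(a) × f(c) < 0, new interval: [2.570000, 2.900000]
Iteration 3:
  c_3 = (2.570000 + 2.900000)/2 = 2.735000
  f(c_3) = f(2.735000) = 0.518415
  f(a) × f(c) < 0, new interval: [2.570000, 2.735000]
Iteration 4:
  c_4 = (2.570000 + 2.735000)/2 = 2.652500
  f(c_4) = f(2.652500) = -0.947657
  f(a) × f(c) ≥ 0, new interval: [2.652500, 2.735000]

After 4 iteration(s), the approximation is c_4 = 2.652500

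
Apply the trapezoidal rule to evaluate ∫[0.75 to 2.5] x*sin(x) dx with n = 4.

f(x) = x*sin(x)
a = 0.75, b = 2.5, n = 4
h = (b - a)/n = 0.437500

Trapezoidal rule: (h/2)[f(x₀) + 2f(x₁) + 2f(x₂) + ... + f(xₙ)]

x_0 = 0.7500, f(x_0) = 0.511229, coefficient = 1
x_1 = 1.1875, f(x_1) = 1.101331, coefficient = 2
x_2 = 1.6250, f(x_2) = 1.622613, coefficient = 2
x_3 = 2.0625, f(x_3) = 1.818155, coefficient = 2
x_4 = 2.5000, f(x_4) = 1.496180, coefficient = 1

I ≈ (0.437500/2) × 11.091609 = 2.426290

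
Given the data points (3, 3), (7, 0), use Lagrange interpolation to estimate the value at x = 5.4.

Lagrange interpolation formula:
P(x) = Σ yᵢ × Lᵢ(x)
where Lᵢ(x) = Π_{j≠i} (x - xⱼ)/(xᵢ - xⱼ)

L_0(5.4) = (5.4 - 7)/(3 - 7) = 0.400000
L_1(5.4) = (5.4 - 3)/(7 - 3) = 0.600000

P(5.4) = 3×L_0(5.4) + 0×L_1(5.4)
P(5.4) = 1.200000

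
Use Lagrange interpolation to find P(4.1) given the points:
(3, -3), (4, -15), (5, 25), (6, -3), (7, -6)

Lagrange interpolation formula:
P(x) = Σ yᵢ × Lᵢ(x)
where Lᵢ(x) = Π_{j≠i} (x - xⱼ)/(xᵢ - xⱼ)

L_0(4.1) = (4.1 - 4)/(3 - 4) × (4.1 - 5)/(3 - 5) × (4.1 - 6)/(3 - 6) × (4.1 - 7)/(3 - 7) = -0.020662
L_1(4.1) = (4.1 - 3)/(4 - 3) × (4.1 - 5)/(4 - 5) × (4.1 - 6)/(4 - 6) × (4.1 - 7)/(4 - 7) = 0.909150
L_2(4.1) = (4.1 - 3)/(5 - 3) × (4.1 - 4)/(5 - 4) × (4.1 - 6)/(5 - 6) × (4.1 - 7)/(5 - 7) = 0.151525
L_3(4.1) = (4.1 - 3)/(6 - 3) × (4.1 - 4)/(6 - 4) × (4.1 - 5)/(6 - 5) × (4.1 - 7)/(6 - 7) = -0.047850
L_4(4.1) = (4.1 - 3)/(7 - 3) × (4.1 - 4)/(7 - 4) × (4.1 - 5)/(7 - 5) × (4.1 - 6)/(7 - 6) = 0.007837

P(4.1) = (-3)×L_0(4.1) + (-15)×L_1(4.1) + 25×L_2(4.1) + (-3)×L_3(4.1) + (-6)×L_4(4.1)
P(4.1) = -9.690613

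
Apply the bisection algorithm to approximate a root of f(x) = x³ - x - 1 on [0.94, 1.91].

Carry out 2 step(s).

f(x) = x³ - x - 1
Initial interval: [0.94, 1.91]

Iteration 1:
  c_1 = (0.940000 + 1.910000)/2 = 1.425000
  f(c_1) = f(1.425000) = 0.468641
  f(a) × f(c) < 0, new interval: [0.940000, 1.425000]
Iteration 2:
  c_2 = (0.940000 + 1.425000)/2 = 1.182500
  f(c_2) = f(1.182500) = -0.529003
  f(a) × f(c) ≥ 0, new interval: [1.182500, 1.425000]

After 2 iteration(s), the approximation is c_2 = 1.182500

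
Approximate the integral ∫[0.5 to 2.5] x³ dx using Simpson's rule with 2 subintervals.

f(x) = x³
a = 0.5, b = 2.5, n = 2
h = (b - a)/n = 1.000000

Simpson's rule: (h/3)[f(x₀) + 4f(x₁) + 2f(x₂) + ... + f(xₙ)]

x_0 = 0.5000, f(x_0) = 0.125000, coefficient = 1
x_1 = 1.5000, f(x_1) = 3.375000, coefficient = 4
x_2 = 2.5000, f(x_2) = 15.625000, coefficient = 1

I ≈ (1.000000/3) × 29.250000 = 9.750000
Exact value: 9.750000
Error: 0.000000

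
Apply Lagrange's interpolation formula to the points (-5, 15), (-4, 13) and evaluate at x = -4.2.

Lagrange interpolation formula:
P(x) = Σ yᵢ × Lᵢ(x)
where Lᵢ(x) = Π_{j≠i} (x - xⱼ)/(xᵢ - xⱼ)

L_0(-4.2) = (-4.2 - (-4))/(-5 - (-4)) = 0.200000
L_1(-4.2) = (-4.2 - (-5))/(-4 - (-5)) = 0.800000

P(-4.2) = 15×L_0(-4.2) + 13×L_1(-4.2)
P(-4.2) = 13.400000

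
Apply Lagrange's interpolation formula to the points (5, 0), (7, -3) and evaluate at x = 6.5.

Lagrange interpolation formula:
P(x) = Σ yᵢ × Lᵢ(x)
where Lᵢ(x) = Π_{j≠i} (x - xⱼ)/(xᵢ - xⱼ)

L_0(6.5) = (6.5 - 7)/(5 - 7) = 0.250000
L_1(6.5) = (6.5 - 5)/(7 - 5) = 0.750000

P(6.5) = 0×L_0(6.5) + (-3)×L_1(6.5)
P(6.5) = -2.250000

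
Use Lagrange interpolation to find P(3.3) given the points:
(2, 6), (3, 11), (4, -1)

Lagrange interpolation formula:
P(x) = Σ yᵢ × Lᵢ(x)
where Lᵢ(x) = Π_{j≠i} (x - xⱼ)/(xᵢ - xⱼ)

L_0(3.3) = (3.3 - 3)/(2 - 3) × (3.3 - 4)/(2 - 4) = -0.105000
L_1(3.3) = (3.3 - 2)/(3 - 2) × (3.3 - 4)/(3 - 4) = 0.910000
L_2(3.3) = (3.3 - 2)/(4 - 2) × (3.3 - 3)/(4 - 3) = 0.195000

P(3.3) = 6×L_0(3.3) + 11×L_1(3.3) + (-1)×L_2(3.3)
P(3.3) = 9.185000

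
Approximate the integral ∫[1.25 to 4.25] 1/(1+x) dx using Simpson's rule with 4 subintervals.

f(x) = 1/(1+x)
a = 1.25, b = 4.25, n = 4
h = (b - a)/n = 0.750000

Simpson's rule: (h/3)[f(x₀) + 4f(x₁) + 2f(x₂) + ... + f(xₙ)]

x_0 = 1.2500, f(x_0) = 0.444444, coefficient = 1
x_1 = 2.0000, f(x_1) = 0.333333, coefficient = 4
x_2 = 2.7500, f(x_2) = 0.266667, coefficient = 2
x_3 = 3.5000, f(x_3) = 0.222222, coefficient = 4
x_4 = 4.2500, f(x_4) = 0.190476, coefficient = 1

I ≈ (0.750000/3) × 3.390476 = 0.847619
Exact value: 0.847298
Error: 0.000321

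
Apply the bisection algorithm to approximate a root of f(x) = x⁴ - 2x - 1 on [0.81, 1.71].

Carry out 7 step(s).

f(x) = x⁴ - 2x - 1
Initial interval: [0.81, 1.71]

Iteration 1:
  c_1 = (0.810000 + 1.710000)/2 = 1.260000
  f(c_1) = f(1.260000) = -0.999526
  f(a) × f(c) ≥ 0, new interval: [1.260000, 1.710000]
Iteration 2:
  c_2 = (1.260000 + 1.710000)/2 = 1.485000
  f(c_2) = f(1.485000) = 0.893017
  f(a) × f(c) < 0, new interval: [1.260000, 1.485000]
Iteration 3:
  c_3 = (1.260000 + 1.485000)/2 = 1.372500
  f(c_3) = f(1.372500) = -0.196462
  f(a) × f(c) ≥ 0, new interval: [1.372500, 1.485000]
Iteration 4:
  c_4 = (1.372500 + 1.485000)/2 = 1.428750
  f(c_4) = f(1.428750) = 0.309514
  f(a) × f(c) < 0, new interval: [1.372500, 1.428750]
Iteration 5:
  c_5 = (1.372500 + 1.428750)/2 = 1.400625
  f(c_5) = f(1.400625) = 0.047215
  f(a) × f(c) < 0, new interval: [1.372500, 1.400625]
Iteration 6:
  c_6 = (1.372500 + 1.400625)/2 = 1.386563
  f(c_6) = f(1.386563) = -0.076905
  f(a) × f(c) ≥ 0, new interval: [1.386563, 1.400625]
Iteration 7:
  c_7 = (1.386563 + 1.400625)/2 = 1.393594
  f(c_7) = f(1.393594) = -0.015421
  f(a) × f(c) ≥ 0, new interval: [1.393594, 1.400625]

After 7 iteration(s), the approximation is c_7 = 1.393594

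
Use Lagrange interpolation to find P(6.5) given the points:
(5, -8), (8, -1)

Lagrange interpolation formula:
P(x) = Σ yᵢ × Lᵢ(x)
where Lᵢ(x) = Π_{j≠i} (x - xⱼ)/(xᵢ - xⱼ)

L_0(6.5) = (6.5 - 8)/(5 - 8) = 0.500000
L_1(6.5) = (6.5 - 5)/(8 - 5) = 0.500000

P(6.5) = (-8)×L_0(6.5) + (-1)×L_1(6.5)
P(6.5) = -4.500000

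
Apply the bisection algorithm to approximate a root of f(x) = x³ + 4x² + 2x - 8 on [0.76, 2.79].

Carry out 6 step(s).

f(x) = x³ + 4x² + 2x - 8
Initial interval: [0.76, 2.79]

Iteration 1:
  c_1 = (0.760000 + 2.790000)/2 = 1.775000
  f(c_1) = f(1.775000) = 13.744859
  f(a) × f(c) < 0, new interval: [0.760000, 1.775000]
Iteration 2:
  c_2 = (0.760000 + 1.775000)/2 = 1.267500
  f(c_2) = f(1.267500) = 2.997535
  f(a) × f(c) < 0, new interval: [0.760000, 1.267500]
Iteration 3:
  c_3 = (0.760000 + 1.267500)/2 = 1.013750
  f(c_3) = f(1.013750) = -0.819924
  f(a) × f(c) ≥ 0, new interval: [1.013750, 1.267500]
Iteration 4:
  c_4 = (1.013750 + 1.267500)/2 = 1.140625
  f(c_4) = f(1.140625) = 0.969334
  f(a) × f(c) < 0, new interval: [1.013750, 1.140625]
Iteration 5:
  c_5 = (1.013750 + 1.140625)/2 = 1.077187
  f(c_5) = f(1.077187) = 0.045603
  f(a) × f(c) < 0, new interval: [1.013750, 1.077187]
Iteration 6:
  c_6 = (1.013750 + 1.077187)/2 = 1.045469
  f(c_6) = f(1.045469) = -0.394340
  f(a) × f(c) ≥ 0, new interval: [1.045469, 1.077187]

After 6 iteration(s), the approximation is c_6 = 1.045469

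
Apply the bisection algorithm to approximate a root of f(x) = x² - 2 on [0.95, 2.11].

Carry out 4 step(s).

f(x) = x² - 2
Initial interval: [0.95, 2.11]

Iteration 1:
  c_1 = (0.950000 + 2.110000)/2 = 1.530000
  f(c_1) = f(1.530000) = 0.340900
  f(a) × f(c) < 0, new interval: [0.950000, 1.530000]
Iteration 2:
  c_2 = (0.950000 + 1.530000)/2 = 1.240000
  f(c_2) = f(1.240000) = -0.462400
  f(a) × f(c) ≥ 0, new interval: [1.240000, 1.530000]
Iteration 3:
  c_3 = (1.240000 + 1.530000)/2 = 1.385000
  f(c_3) = f(1.385000) = -0.081775
  f(a) × f(c) ≥ 0, new interval: [1.385000, 1.530000]
Iteration 4:
  c_4 = (1.385000 + 1.530000)/2 = 1.457500
  f(c_4) = f(1.457500) = 0.124306
  f(a) × f(c) < 0, new interval: [1.385000, 1.457500]

After 4 iteration(s), the approximation is c_4 = 1.457500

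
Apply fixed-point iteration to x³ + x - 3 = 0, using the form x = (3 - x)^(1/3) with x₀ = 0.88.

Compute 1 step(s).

Equation: x³ + x - 3 = 0
Fixed-point form: x = (3 - x)^(1/3)
x₀ = 0.88

x_1 = g(0.880000) = 1.284632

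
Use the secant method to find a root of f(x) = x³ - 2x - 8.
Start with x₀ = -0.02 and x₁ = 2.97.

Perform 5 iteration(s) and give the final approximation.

f(x) = x³ - 2x - 8
x₀ = -0.02, x₁ = 2.97

Secant formula: x_{n+1} = x_n - f(x_n)(x_n - x_{n-1})/(f(x_n) - f(x_{n-1}))

Iteration 1:
  f(-0.020000) = -7.960008
  f(2.970000) = 12.258073
  x_2 = 2.970000 - 12.258073×(2.970000 - (-0.020000))/(12.258073 - (-7.960008))
       = 1.157185
Iteration 2:
  f(2.970000) = 12.258073
  f(1.157185) = -8.764810
  x_3 = 1.157185 - (-8.764810)×(1.157185 - 2.970000)/(-8.764810 - 12.258073)
       = 1.912980
Iteration 3:
  f(1.157185) = -8.764810
  f(1.912980) = -4.825428
  x_4 = 1.912980 - (-4.825428)×(1.912980 - 1.157185)/(-4.825428 - (-8.764810))
       = 2.838767
Iteration 4:
  f(1.912980) = -4.825428
  f(2.838767) = 9.198958
  x_5 = 2.838767 - 9.198958×(2.838767 - 1.912980)/(9.198958 - (-4.825428))
       = 2.231519
Iteration 5:
  f(2.838767) = 9.198958
  f(2.231519) = -1.350792
  x_6 = 2.231519 - (-1.350792)×(2.231519 - 2.838767)/(-1.350792 - 9.198958)
       = 2.309271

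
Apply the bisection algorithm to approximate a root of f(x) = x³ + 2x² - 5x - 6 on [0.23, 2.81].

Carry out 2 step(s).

f(x) = x³ + 2x² - 5x - 6
Initial interval: [0.23, 2.81]

Iteration 1:
  c_1 = (0.230000 + 2.810000)/2 = 1.520000
  f(c_1) = f(1.520000) = -5.467392
  f(a) × f(c) ≥ 0, new interval: [1.520000, 2.810000]
Iteration 2:
  c_2 = (1.520000 + 2.810000)/2 = 2.165000
  f(c_2) = f(2.165000) = 2.697292
  f(a) × f(c) < 0, new interval: [1.520000, 2.165000]

After 2 iteration(s), the approximation is c_2 = 2.165000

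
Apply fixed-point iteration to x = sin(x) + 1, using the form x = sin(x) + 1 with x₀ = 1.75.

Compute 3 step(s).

Equation: x = sin(x) + 1
Fixed-point form: x = sin(x) + 1
x₀ = 1.75

x_1 = g(1.750000) = 1.983986
x_2 = g(1.983986) = 1.915845
x_3 = g(1.915845) = 1.941059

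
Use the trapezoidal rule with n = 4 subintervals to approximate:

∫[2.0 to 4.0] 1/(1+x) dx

f(x) = 1/(1+x)
a = 2.0, b = 4.0, n = 4
h = (b - a)/n = 0.500000

Trapezoidal rule: (h/2)[f(x₀) + 2f(x₁) + 2f(x₂) + ... + f(xₙ)]

x_0 = 2.0000, f(x_0) = 0.333333, coefficient = 1
x_1 = 2.5000, f(x_1) = 0.285714, coefficient = 2
x_2 = 3.0000, f(x_2) = 0.250000, coefficient = 2
x_3 = 3.5000, f(x_3) = 0.222222, coefficient = 2
x_4 = 4.0000, f(x_4) = 0.200000, coefficient = 1

I ≈ (0.500000/2) × 2.049206 = 0.512302
Exact value: 0.510826
Error: 0.001476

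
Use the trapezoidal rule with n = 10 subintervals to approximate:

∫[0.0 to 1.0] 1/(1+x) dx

f(x) = 1/(1+x)
a = 0.0, b = 1.0, n = 10
h = (b - a)/n = 0.100000

Trapezoidal rule: (h/2)[f(x₀) + 2f(x₁) + 2f(x₂) + ... + f(xₙ)]

x_0 = 0.0000, f(x_0) = 1.000000, coefficient = 1
x_1 = 0.1000, f(x_1) = 0.909091, coefficient = 2
x_2 = 0.2000, f(x_2) = 0.833333, coefficient = 2
x_3 = 0.3000, f(x_3) = 0.769231, coefficient = 2
x_4 = 0.4000, f(x_4) = 0.714286, coefficient = 2
x_5 = 0.5000, f(x_5) = 0.666667, coefficient = 2
x_6 = 0.6000, f(x_6) = 0.625000, coefficient = 2
x_7 = 0.7000, f(x_7) = 0.588235, coefficient = 2
x_8 = 0.8000, f(x_8) = 0.555556, coefficient = 2
x_9 = 0.9000, f(x_9) = 0.526316, coefficient = 2
x_10 = 1.0000, f(x_10) = 0.500000, coefficient = 1

I ≈ (0.100000/2) × 13.875428 = 0.693771
Exact value: 0.693147
Error: 0.000624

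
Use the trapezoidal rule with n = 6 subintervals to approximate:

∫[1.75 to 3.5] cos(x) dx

f(x) = cos(x)
a = 1.75, b = 3.5, n = 6
h = (b - a)/n = 0.291667

Trapezoidal rule: (h/2)[f(x₀) + 2f(x₁) + 2f(x₂) + ... + f(xₙ)]

x_0 = 1.7500, f(x_0) = -0.178246, coefficient = 1
x_1 = 2.0417, f(x_1) = -0.453662, coefficient = 2
x_2 = 2.3333, f(x_2) = -0.690758, coefficient = 2
x_3 = 2.6250, f(x_3) = -0.869507, coefficient = 2
x_4 = 2.9167, f(x_4) = -0.974811, coefficient = 2
x_5 = 3.2083, f(x_5) = -0.997774, coefficient = 2
x_6 = 3.5000, f(x_6) = -0.936457, coefficient = 1

I ≈ (0.291667/2) × -9.087726 = -1.325293
Exact value: -1.334769
Error: 0.009476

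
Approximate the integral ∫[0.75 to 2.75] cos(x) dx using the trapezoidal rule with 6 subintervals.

f(x) = cos(x)
a = 0.75, b = 2.75, n = 6
h = (b - a)/n = 0.333333

Trapezoidal rule: (h/2)[f(x₀) + 2f(x₁) + 2f(x₂) + ... + f(xₙ)]

x_0 = 0.7500, f(x_0) = 0.731689, coefficient = 1
x_1 = 1.0833, f(x_1) = 0.468386, coefficient = 2
x_2 = 1.4167, f(x_2) = 0.153520, coefficient = 2
x_3 = 1.7500, f(x_3) = -0.178246, coefficient = 2
x_4 = 2.0833, f(x_4) = -0.490390, coefficient = 2
x_5 = 2.4167, f(x_5) = -0.748549, coefficient = 2
x_6 = 2.7500, f(x_6) = -0.924302, coefficient = 1

I ≈ (0.333333/2) × -1.783170 = -0.297195
Exact value: -0.299978
Error: 0.002783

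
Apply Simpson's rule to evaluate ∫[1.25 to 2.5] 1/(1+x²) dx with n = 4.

f(x) = 1/(1+x²)
a = 1.25, b = 2.5, n = 4
h = (b - a)/n = 0.312500

Simpson's rule: (h/3)[f(x₀) + 4f(x₁) + 2f(x₂) + ... + f(xₙ)]

x_0 = 1.2500, f(x_0) = 0.390244, coefficient = 1
x_1 = 1.5625, f(x_1) = 0.290579, coefficient = 4
x_2 = 1.8750, f(x_2) = 0.221453, coefficient = 2
x_3 = 2.1875, f(x_3) = 0.172856, coefficient = 4
x_4 = 2.5000, f(x_4) = 0.137931, coefficient = 1

I ≈ (0.312500/3) × 2.824822 = 0.294252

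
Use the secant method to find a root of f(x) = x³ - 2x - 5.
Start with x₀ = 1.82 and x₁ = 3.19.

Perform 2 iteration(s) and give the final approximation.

f(x) = x³ - 2x - 5
x₀ = 1.82, x₁ = 3.19

Secant formula: x_{n+1} = x_n - f(x_n)(x_n - x_{n-1})/(f(x_n) - f(x_{n-1}))

Iteration 1:
  f(1.820000) = -2.611432
  f(3.190000) = 21.081759
  x_2 = 3.190000 - 21.081759×(3.190000 - 1.820000)/(21.081759 - (-2.611432))
       = 1.971000
Iteration 2:
  f(3.190000) = 21.081759
  f(1.971000) = -1.284982
  x_3 = 1.971000 - (-1.284982)×(1.971000 - 3.190000)/(-1.284982 - 21.081759)
       = 2.041032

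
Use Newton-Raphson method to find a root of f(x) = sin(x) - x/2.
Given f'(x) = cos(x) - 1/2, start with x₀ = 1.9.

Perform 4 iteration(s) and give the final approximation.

f(x) = sin(x) - x/2
f'(x) = cos(x) - 1/2
x₀ = 1.9

Newton-Raphson formula: x_{n+1} = x_n - f(x_n)/f'(x_n)

Iteration 1:
  f(1.900000) = -0.003700
  f'(1.900000) = -0.823290
  x_1 = 1.900000 - (-0.003700)/(-0.823290) = 1.895506
Iteration 2:
  f(1.895506) = -0.000010
  f'(1.895506) = -0.819034
  x_2 = 1.895506 - (-0.000010)/(-0.819034) = 1.895494
Iteration 3:
  f(1.895494) = 0.000000
  f'(1.895494) = -0.819023
  x_3 = 1.895494 - 0.000000/(-0.819023) = 1.895494
Iteration 4:
  f(1.895494) = 0.000000
  f'(1.895494) = -0.819023
  x_4 = 1.895494 - 0.000000/(-0.819023) = 1.895494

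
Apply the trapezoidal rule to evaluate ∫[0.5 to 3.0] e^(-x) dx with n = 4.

f(x) = e^(-x)
a = 0.5, b = 3.0, n = 4
h = (b - a)/n = 0.625000

Trapezoidal rule: (h/2)[f(x₀) + 2f(x₁) + 2f(x₂) + ... + f(xₙ)]

x_0 = 0.5000, f(x_0) = 0.606531, coefficient = 1
x_1 = 1.1250, f(x_1) = 0.324652, coefficient = 2
x_2 = 1.7500, f(x_2) = 0.173774, coefficient = 2
x_3 = 2.3750, f(x_3) = 0.093014, coefficient = 2
x_4 = 3.0000, f(x_4) = 0.049787, coefficient = 1

I ≈ (0.625000/2) × 1.839200 = 0.574750
Exact value: 0.556744
Error: 0.018006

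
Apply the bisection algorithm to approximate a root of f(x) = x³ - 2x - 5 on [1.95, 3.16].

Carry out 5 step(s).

f(x) = x³ - 2x - 5
Initial interval: [1.95, 3.16]

Iteration 1:
  c_1 = (1.950000 + 3.160000)/2 = 2.555000
  f(c_1) = f(2.555000) = 6.569104
  f(a) × f(c) < 0, new interval: [1.950000, 2.555000]
Iteration 2:
  c_2 = (1.950000 + 2.555000)/2 = 2.252500
  f(c_2) = f(2.252500) = 1.923636
  f(a) × f(c) < 0, new interval: [1.950000, 2.252500]
Iteration 3:
  c_3 = (1.950000 + 2.252500)/2 = 2.101250
  f(c_3) = f(2.101250) = 0.075047
  f(a) × f(c) < 0, new interval: [1.950000, 2.101250]
Iteration 4:
  c_4 = (1.950000 + 2.101250)/2 = 2.025625
  f(c_4) = f(2.025625) = -0.739793
  f(a) × f(c) ≥ 0, new interval: [2.025625, 2.101250]
Iteration 5:
  c_5 = (2.025625 + 2.101250)/2 = 2.063438
  f(c_5) = f(2.063438) = -0.341224
  f(a) × f(c) ≥ 0, new interval: [2.063438, 2.101250]

After 5 iteration(s), the approximation is c_5 = 2.063438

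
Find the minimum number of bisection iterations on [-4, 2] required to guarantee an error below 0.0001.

We need (b-a)/2^n ≤ 0.0001
(2 - (-4))/2^n ≤ 0.0001
6/2^n ≤ 0.0001
2^n ≥ 60000
n ≥ log₂(60000) = 15.87
n ≥ 16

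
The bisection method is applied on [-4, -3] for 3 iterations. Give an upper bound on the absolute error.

Bisection error bound: |error| ≤ (b-a)/2^n
|error| ≤ (-3 - (-4))/2^3 = 1/2^3
|error| ≤ 0.1250000000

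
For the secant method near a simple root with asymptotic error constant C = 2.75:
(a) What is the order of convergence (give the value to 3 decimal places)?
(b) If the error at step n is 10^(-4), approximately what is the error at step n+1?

(a) Secant method has superlinear convergence with order φ = (1+√5)/2 ≈ 1.618.
    This means |e_{n+1}| ≈ C|e_n|^1.618.

(b) With |e_n| = 10^(-4) and C = 2.75:
    |e_{n+1}| ≈ 2.75 × (10^(-4))^1.618 = 2.75 × 10^(-6.47)

(a) ≈ 1.618 (golden ratio); (b) |e_{n+1}| ≈ 9.272e-07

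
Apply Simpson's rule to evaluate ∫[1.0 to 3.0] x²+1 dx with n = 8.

f(x) = x²+1
a = 1.0, b = 3.0, n = 8
h = (b - a)/n = 0.250000

Simpson's rule: (h/3)[f(x₀) + 4f(x₁) + 2f(x₂) + ... + f(xₙ)]

x_0 = 1.0000, f(x_0) = 2.000000, coefficient = 1
x_1 = 1.2500, f(x_1) = 2.562500, coefficient = 4
x_2 = 1.5000, f(x_2) = 3.250000, coefficient = 2
x_3 = 1.7500, f(x_3) = 4.062500, coefficient = 4
x_4 = 2.0000, f(x_4) = 5.000000, coefficient = 2
x_5 = 2.2500, f(x_5) = 6.062500, coefficient = 4
x_6 = 2.5000, f(x_6) = 7.250000, coefficient = 2
x_7 = 2.7500, f(x_7) = 8.562500, coefficient = 4
x_8 = 3.0000, f(x_8) = 10.000000, coefficient = 1

I ≈ (0.250000/3) × 128.000000 = 10.666667
Exact value: 10.666667
Error: 0.000000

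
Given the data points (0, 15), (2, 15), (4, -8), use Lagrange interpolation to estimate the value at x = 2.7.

Lagrange interpolation formula:
P(x) = Σ yᵢ × Lᵢ(x)
where Lᵢ(x) = Π_{j≠i} (x - xⱼ)/(xᵢ - xⱼ)

L_0(2.7) = (2.7 - 2)/(0 - 2) × (2.7 - 4)/(0 - 4) = -0.113750
L_1(2.7) = (2.7 - 0)/(2 - 0) × (2.7 - 4)/(2 - 4) = 0.877500
L_2(2.7) = (2.7 - 0)/(4 - 0) × (2.7 - 2)/(4 - 2) = 0.236250

P(2.7) = 15×L_0(2.7) + 15×L_1(2.7) + (-8)×L_2(2.7)
P(2.7) = 9.566250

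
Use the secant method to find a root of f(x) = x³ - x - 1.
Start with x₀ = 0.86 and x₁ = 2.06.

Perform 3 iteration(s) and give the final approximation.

f(x) = x³ - x - 1
x₀ = 0.86, x₁ = 2.06

Secant formula: x_{n+1} = x_n - f(x_n)(x_n - x_{n-1})/(f(x_n) - f(x_{n-1}))

Iteration 1:
  f(0.860000) = -1.223944
  f(2.060000) = 5.681816
  x_2 = 2.060000 - 5.681816×(2.060000 - 0.860000)/(5.681816 - (-1.223944))
       = 1.072682
Iteration 2:
  f(2.060000) = 5.681816
  f(1.072682) = -0.838403
  x_3 = 1.072682 - (-0.838403)×(1.072682 - 2.060000)/(-0.838403 - 5.681816)
       = 1.199637
Iteration 3:
  f(1.072682) = -0.838403
  f(1.199637) = -0.473206
  x_4 = 1.199637 - (-0.473206)×(1.199637 - 1.072682)/(-0.473206 - (-0.838403))
       = 1.364138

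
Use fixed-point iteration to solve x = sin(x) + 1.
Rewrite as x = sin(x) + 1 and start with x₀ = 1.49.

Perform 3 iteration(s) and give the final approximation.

Equation: x = sin(x) + 1
Fixed-point form: x = sin(x) + 1
x₀ = 1.49

x_1 = g(1.490000) = 1.996738
x_2 = g(1.996738) = 1.910650
x_3 = g(1.910650) = 1.942803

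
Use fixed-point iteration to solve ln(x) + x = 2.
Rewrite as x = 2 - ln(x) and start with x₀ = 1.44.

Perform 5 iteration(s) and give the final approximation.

Equation: ln(x) + x = 2
Fixed-point form: x = 2 - ln(x)
x₀ = 1.44

x_1 = g(1.440000) = 1.635357
x_2 = g(1.635357) = 1.508139
x_3 = g(1.508139) = 1.589124
x_4 = g(1.589124) = 1.536817
x_5 = g(1.536817) = 1.570286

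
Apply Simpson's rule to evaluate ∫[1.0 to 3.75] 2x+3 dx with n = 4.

f(x) = 2x+3
a = 1.0, b = 3.75, n = 4
h = (b - a)/n = 0.687500

Simpson's rule: (h/3)[f(x₀) + 4f(x₁) + 2f(x₂) + ... + f(xₙ)]

x_0 = 1.0000, f(x_0) = 5.000000, coefficient = 1
x_1 = 1.6875, f(x_1) = 6.375000, coefficient = 4
x_2 = 2.3750, f(x_2) = 7.750000, coefficient = 2
x_3 = 3.0625, f(x_3) = 9.125000, coefficient = 4
x_4 = 3.7500, f(x_4) = 10.500000, coefficient = 1

I ≈ (0.687500/3) × 93.000000 = 21.312500
Exact value: 21.312500
Error: 0.000000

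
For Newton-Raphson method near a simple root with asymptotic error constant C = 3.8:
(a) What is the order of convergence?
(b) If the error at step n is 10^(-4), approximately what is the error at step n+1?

(a) Newton-Raphson has quadratic (order 2) convergence near simple roots.
    This means |e_{n+1}| ≈ C|e_n|².

(b) With |e_n| = 10^(-4) and C = 3.8:
    |e_{n+1}| ≈ 3.8 × (10^(-4))² = 3.8 × 10^(-8)

(a) 2 (quadratic); (b) |e_{n+1}| ≈ 3.800e-08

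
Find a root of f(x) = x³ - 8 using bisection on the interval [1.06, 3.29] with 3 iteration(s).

f(x) = x³ - 8
Initial interval: [1.06, 3.29]

Iteration 1:
  c_1 = (1.060000 + 3.290000)/2 = 2.175000
  f(c_1) = f(2.175000) = 2.289109
  f(a) × f(c) < 0, new interval: [1.060000, 2.175000]
Iteration 2:
  c_2 = (1.060000 + 2.175000)/2 = 1.617500
  f(c_2) = f(1.617500) = -3.768125
  f(a) × f(c) ≥ 0, new interval: [1.617500, 2.175000]
Iteration 3:
  c_3 = (1.617500 + 2.175000)/2 = 1.896250
  f(c_3) = f(1.896250) = -1.181532
  f(a) × f(c) ≥ 0, new interval: [1.896250, 2.175000]

After 3 iteration(s), the approximation is c_3 = 1.896250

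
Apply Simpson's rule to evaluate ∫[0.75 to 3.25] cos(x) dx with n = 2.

f(x) = cos(x)
a = 0.75, b = 3.25, n = 2
h = (b - a)/n = 1.250000

Simpson's rule: (h/3)[f(x₀) + 4f(x₁) + 2f(x₂) + ... + f(xₙ)]

x_0 = 0.7500, f(x_0) = 0.731689, coefficient = 1
x_1 = 2.0000, f(x_1) = -0.416147, coefficient = 4
x_2 = 3.2500, f(x_2) = -0.994130, coefficient = 1

I ≈ (1.250000/3) × -1.927028 = -0.802928
Exact value: -0.789834
Error: 0.013095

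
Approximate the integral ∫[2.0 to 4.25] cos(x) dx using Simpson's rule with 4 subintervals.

f(x) = cos(x)
a = 2.0, b = 4.25, n = 4
h = (b - a)/n = 0.562500

Simpson's rule: (h/3)[f(x₀) + 4f(x₁) + 2f(x₂) + ... + f(xₙ)]

x_0 = 2.0000, f(x_0) = -0.416147, coefficient = 1
x_1 = 2.5625, f(x_1) = -0.836960, coefficient = 4
x_2 = 3.1250, f(x_2) = -0.999862, coefficient = 2
x_3 = 3.6875, f(x_3) = -0.854657, coefficient = 4
x_4 = 4.2500, f(x_4) = -0.446087, coefficient = 1

I ≈ (0.562500/3) × -9.628423 = -1.805329
Exact value: -1.804287
Error: 0.001043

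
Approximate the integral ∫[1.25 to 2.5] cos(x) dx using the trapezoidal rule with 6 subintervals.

f(x) = cos(x)
a = 1.25, b = 2.5, n = 6
h = (b - a)/n = 0.208333

Trapezoidal rule: (h/2)[f(x₀) + 2f(x₁) + 2f(x₂) + ... + f(xₙ)]

x_0 = 1.2500, f(x_0) = 0.315322, coefficient = 1
x_1 = 1.4583, f(x_1) = 0.112226, coefficient = 2
x_2 = 1.6667, f(x_2) = -0.095724, coefficient = 2
x_3 = 1.8750, f(x_3) = -0.299534, coefficient = 2
x_4 = 2.0833, f(x_4) = -0.490390, coefficient = 2
x_5 = 2.2917, f(x_5) = -0.660039, coefficient = 2
x_6 = 2.5000, f(x_6) = -0.801144, coefficient = 1

I ≈ (0.208333/2) × -3.352740 = -0.349244
Exact value: -0.350512
Error: 0.001269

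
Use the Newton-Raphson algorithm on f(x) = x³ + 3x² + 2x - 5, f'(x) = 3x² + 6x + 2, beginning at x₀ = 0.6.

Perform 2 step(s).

f(x) = x³ + 3x² + 2x - 5
f'(x) = 3x² + 6x + 2
x₀ = 0.6

Newton-Raphson formula: x_{n+1} = x_n - f(x_n)/f'(x_n)

Iteration 1:
  f(0.600000) = -2.504000
  f'(0.600000) = 6.680000
  x_1 = 0.600000 - (-2.504000)/6.680000 = 0.974850
Iteration 2:
  f(0.974850) = 0.727132
  f'(0.974850) = 10.700101
  x_2 = 0.974850 - 0.727132/10.700101 = 0.906895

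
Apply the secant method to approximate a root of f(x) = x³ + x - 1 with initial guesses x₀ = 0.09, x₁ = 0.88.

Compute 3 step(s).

f(x) = x³ + x - 1
x₀ = 0.09, x₁ = 0.88

Secant formula: x_{n+1} = x_n - f(x_n)(x_n - x_{n-1})/(f(x_n) - f(x_{n-1}))

Iteration 1:
  f(0.090000) = -0.909271
  f(0.880000) = 0.561472
  x_2 = 0.880000 - 0.561472×(0.880000 - 0.090000)/(0.561472 - (-0.909271))
       = 0.578409
Iteration 2:
  f(0.880000) = 0.561472
  f(0.578409) = -0.228080
  x_3 = 0.578409 - (-0.228080)×(0.578409 - 0.880000)/(-0.228080 - 0.561472)
       = 0.665530
Iteration 3:
  f(0.578409) = -0.228080
  f(0.665530) = -0.039686
  x_4 = 0.665530 - (-0.039686)×(0.665530 - 0.578409)/(-0.039686 - (-0.228080))
       = 0.683883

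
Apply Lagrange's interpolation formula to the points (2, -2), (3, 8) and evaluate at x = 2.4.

Lagrange interpolation formula:
P(x) = Σ yᵢ × Lᵢ(x)
where Lᵢ(x) = Π_{j≠i} (x - xⱼ)/(xᵢ - xⱼ)

L_0(2.4) = (2.4 - 3)/(2 - 3) = 0.600000
L_1(2.4) = (2.4 - 2)/(3 - 2) = 0.400000

P(2.4) = (-2)×L_0(2.4) + 8×L_1(2.4)
P(2.4) = 2.000000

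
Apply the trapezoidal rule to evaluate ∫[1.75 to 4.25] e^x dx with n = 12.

f(x) = e^x
a = 1.75, b = 4.25, n = 12
h = (b - a)/n = 0.208333

Trapezoidal rule: (h/2)[f(x₀) + 2f(x₁) + 2f(x₂) + ... + f(xₙ)]

x_0 = 1.7500, f(x_0) = 5.754603, coefficient = 1
x_1 = 1.9583, f(x_1) = 7.087505, coefficient = 2
x_2 = 2.1667, f(x_2) = 8.729138, coefficient = 2
x_3 = 2.3750, f(x_3) = 10.751013, coefficient = 2
x_4 = 2.5833, f(x_4) = 13.241202, coefficient = 2
x_5 = 2.7917, f(x_5) = 16.308177, coefficient = 2
x_6 = 3.0000, f(x_6) = 20.085537, coefficient = 2
x_7 = 3.2083, f(x_7) = 24.737822, coefficient = 2
x_8 = 3.4167, f(x_8) = 30.467687, coefficient = 2
x_9 = 3.6250, f(x_9) = 37.524723, coefficient = 2
x_10 = 3.8333, f(x_10) = 46.216336, coefficient = 2
x_11 = 4.0417, f(x_11) = 56.921132, coefficient = 2
x_12 = 4.2500, f(x_12) = 70.105412, coefficient = 1

I ≈ (0.208333/2) × 620.000561 = 64.583392
Exact value: 64.350810
Error: 0.232582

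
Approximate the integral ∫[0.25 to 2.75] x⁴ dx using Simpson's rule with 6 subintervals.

f(x) = x⁴
a = 0.25, b = 2.75, n = 6
h = (b - a)/n = 0.416667

Simpson's rule: (h/3)[f(x₀) + 4f(x₁) + 2f(x₂) + ... + f(xₙ)]

x_0 = 0.2500, f(x_0) = 0.003906, coefficient = 1
x_1 = 0.6667, f(x_1) = 0.197531, coefficient = 4
x_2 = 1.0833, f(x_2) = 1.377363, coefficient = 2
x_3 = 1.5000, f(x_3) = 5.062500, coefficient = 4
x_4 = 1.9167, f(x_4) = 13.495419, coefficient = 2
x_5 = 2.3333, f(x_5) = 29.641975, coefficient = 4
x_6 = 2.7500, f(x_6) = 57.191406, coefficient = 1

I ≈ (0.416667/3) × 226.548900 = 31.465125
Exact value: 31.455078
Error: 0.010047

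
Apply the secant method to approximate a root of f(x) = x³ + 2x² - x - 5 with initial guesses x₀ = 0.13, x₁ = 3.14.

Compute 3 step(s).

f(x) = x³ + 2x² - x - 5
x₀ = 0.13, x₁ = 3.14

Secant formula: x_{n+1} = x_n - f(x_n)(x_n - x_{n-1})/(f(x_n) - f(x_{n-1}))

Iteration 1:
  f(0.130000) = -5.094003
  f(3.140000) = 42.538344
  x_2 = 3.140000 - 42.538344×(3.140000 - 0.130000)/(42.538344 - (-5.094003))
       = 0.451902
Iteration 2:
  f(3.140000) = 42.538344
  f(0.451902) = -4.951186
  x_3 = 0.451902 - (-4.951186)×(0.451902 - 3.140000)/(-4.951186 - 42.538344)
       = 0.732159
Iteration 3:
  f(0.451902) = -4.951186
  f(0.732159) = -4.267567
  x_4 = 0.732159 - (-4.267567)×(0.732159 - 0.451902)/(-4.267567 - (-4.951186))
       = 2.481693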